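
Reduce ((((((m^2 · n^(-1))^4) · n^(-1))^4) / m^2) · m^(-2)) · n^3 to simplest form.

m^28·n^(-17)

((((((m^2 · n^(-1))^4) · n^(-1))^4) / m^2) · m^(-2)) · n^3
= ((((((m^2 · n^(-1))^4)^4) · ((n^(-1))^4)) / m^2) · m^(-2)) · n^3    [power of a product]
= (((((m^2 · n^(-1))^16) · ((n^(-1))^4)) / m^2) · m^(-2)) · n^3    [power of a power]
= ((((((m^2)^16) · ((n^(-1))^16)) · ((n^(-1))^4)) / m^2) · m^(-2)) · n^3    [power of a product]
= ((((m^32 · ((n^(-1))^16)) · ((n^(-1))^4)) / m^2) · m^(-2)) · n^3    [power of a power]
= ((((m^32 · n^(-16)) · ((n^(-1))^4)) / m^2) · m^(-2)) · n^3    [power of a power]
= ((((m^32 · n^(-16)) · n^(-4)) / m^2) · m^(-2)) · n^3    [power of a power]
= m^28·n^(-17)    [quotient of powers; product of powers]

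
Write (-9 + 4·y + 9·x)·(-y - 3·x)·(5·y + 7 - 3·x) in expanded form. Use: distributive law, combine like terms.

17·y^2 + 63·y - 39·x·y + 189·x - 270·x^2 - 20·y^3 - 93·x·y^2 - 72·x^2·y + 81·x^3

(-9 + 4·y + 9·x)·(-y - 3·x)·(5·y + 7 - 3·x)
= (9·y + 27·x - 4·y^2 - 12·x·y - 9·x·y - 27·x^2)·(5·y + 7 - 3·x)    [distributive law]
= (9·y + 27·x - 4·y^2 - 21·x·y - 27·x^2)·(5·y + 7 - 3·x)    [combine like terms]
= 45·y^2 + 63·y - 27·x·y + 135·x·y + 189·x - 81·x^2 - 20·y^3 - 28·y^2 + 12·x·y^2 - 105·x·y^2 - 147·x·y + 63·x^2·y - 135·x^2·y - 189·x^2 + 81·x^3    [distributive law]
= 17·y^2 + 63·y - 39·x·y + 189·x - 270·x^2 - 20·y^3 - 93·x·y^2 - 72·x^2·y + 81·x^3    [combine like terms]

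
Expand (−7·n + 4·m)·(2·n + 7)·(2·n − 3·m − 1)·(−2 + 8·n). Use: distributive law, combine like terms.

(−7·n + 4·m)·(2·n + 7)·(2·n − 3·m − 1)·(−2 + 8·n)
= (−14·n^2 − 49·n + 8·m·n + 28·m)·(2·n − 3·m − 1)·(−2 + 8·n)    [distributive law]
= (−28·n^3 + 42·m·n^2 + 14·n^2 − 98·n^2 + 147·m·n + 49·n + 16·m·n^2 − 24·m^2·n − 8·m·n + 56·m·n − 84·m^2 − 28·m)·(−2 + 8·n)    [distributive law]
= (−28·n^3 + 58·m·n^2 − 84·n^2 + 195·m·n + 49·n − 24·m^2·n − 84·m^2 − 28·m)·(−2 + 8·n)    [combine like terms]
= 56·n^3 − 224·n^4 − 116·m·n^2 + 464·m·n^3 + 168·n^2 − 672·n^3 − 390·m·n + 1560·m·n^2 − 98·n + 392·n^2 + 48·m^2·n − 192·m^2·n^2 + 168·m^2 − 672·m^2·n + 56·m − 224·m·n    [distributive law]
= −616·n^3 − 224·n^4 + 1444·m·n^2 + 464·m·n^3 + 560·n^2 − 614·m·n − 98·n − 624·m^2·n − 192·m^2·n^2 + 168·m^2 + 56·m    [combine like terms]

−616·n^3 − 224·n^4 + 1444·m·n^2 + 464·m·n^3 + 560·n^2 − 614·m·n − 98·n − 624·m^2·n − 192·m^2·n^2 + 168·m^2 + 56·m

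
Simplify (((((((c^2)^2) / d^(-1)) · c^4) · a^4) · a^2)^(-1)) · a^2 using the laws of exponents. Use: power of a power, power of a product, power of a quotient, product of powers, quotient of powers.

(((((((c^2)^2) / d^(-1)) · c^4) · a^4) · a^2)^(-1)) · a^2
= (((((((c^2)^2) / d^(-1)) · c^4) · a^4)^(-1)) · ((a^2)^(-1))) · a^2    [power of a product]
= (((((((c^2)^2) / d^(-1)) · c^4)^(-1)) · ((a^4)^(-1))) · ((a^2)^(-1))) · a^2    [power of a product]
= (((((((c^2)^2) / d^(-1))^(-1)) · ((c^4)^(-1))) · ((a^4)^(-1))) · ((a^2)^(-1))) · a^2    [power of a product]
= (((((((c^2)^2)^(-1)) / ((d^(-1))^(-1))) · ((c^4)^(-1))) · ((a^4)^(-1))) · ((a^2)^(-1))) · a^2    [power of a quotient]
= ((((((c^2)^(-2)) / ((d^(-1))^(-1))) · ((c^4)^(-1))) · ((a^4)^(-1))) · ((a^2)^(-1))) · a^2    [power of a power]
= ((((c^(-4) / ((d^(-1))^(-1))) · ((c^4)^(-1))) · ((a^4)^(-1))) · ((a^2)^(-1))) · a^2    [power of a power]
= ((((c^(-4) / d) · ((c^4)^(-1))) · ((a^4)^(-1))) · ((a^2)^(-1))) · a^2    [power of a power]
= ((((c^(-4) / d) · c^(-4)) · ((a^4)^(-1))) · ((a^2)^(-1))) · a^2    [power of a power]
= ((((c^(-4) / d) · c^(-4)) · a^(-4)) · ((a^2)^(-1))) · a^2    [power of a power]
= ((((c^(-4) / d) · c^(-4)) · a^(-4)) · a^(-2)) · a^2    [power of a power]
= a^(-4)c^(-8)d^(-1)    [quotient of powers; product of powers]

a^(-4)c^(-8)d^(-1)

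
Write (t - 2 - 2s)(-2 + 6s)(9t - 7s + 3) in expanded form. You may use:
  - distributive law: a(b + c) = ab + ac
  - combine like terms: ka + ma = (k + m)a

(t - 2 - 2s)(-2 + 6s)(9t - 7s + 3)
= (-2t + 6st + 4 - 12s + 4s - 12s^2)(9t - 7s + 3)    [distributive law]
= (-2t + 6st + 4 - 8s - 12s^2)(9t - 7s + 3)    [combine like terms]
= -18t^2 + 14st - 6t + 54st^2 - 42s^2t + 18st + 36t - 28s + 12 - 72st + 56s^2 - 24s - 108s^2t + 84s^3 - 36s^2    [distributive law]
= -18t^2 - 40st + 30t + 54st^2 - 150s^2t - 52s + 12 + 20s^2 + 84s^3    [combine like terms]

-18t^2 - 40st + 30t + 54st^2 - 150s^2t - 52s + 12 + 20s^2 + 84s^3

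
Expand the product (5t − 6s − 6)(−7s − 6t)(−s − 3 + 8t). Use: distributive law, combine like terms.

(5t − 6s − 6)(−7s − 6t)(−s − 3 + 8t)
= (−35st − 30t^2 + 42s^2 + 36st + 42s + 36t)(−s − 3 + 8t)    [distributive law]
= (st − 30t^2 + 42s^2 + 42s + 36t)(−s − 3 + 8t)    [combine like terms]
= −s^2t − 3st + 8st^2 + 30st^2 + 90t^2 − 240t^3 − 42s^3 − 126s^2 + 336s^2t − 42s^2 − 126s + 336st − 36st − 108t + 288t^2    [distributive law]
= 335s^2t + 297st + 38st^2 + 378t^2 − 240t^3 − 42s^3 − 168s^2 − 126s − 108t    [combine like terms]

335s^2t + 297st + 38st^2 + 378t^2 − 240t^3 − 42s^3 − 168s^2 − 126s − 108t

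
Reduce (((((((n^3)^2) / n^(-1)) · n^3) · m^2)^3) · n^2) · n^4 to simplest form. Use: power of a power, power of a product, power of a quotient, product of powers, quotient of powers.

m^6·n^36

(((((((n^3)^2) / n^(-1)) · n^3) · m^2)^3) · n^2) · n^4
= (((((((n^3)^2) / n^(-1)) · n^3)^3) · ((m^2)^3)) · n^2) · n^4    [power of a product]
= (((((((n^3)^2) / n^(-1))^3) · ((n^3)^3)) · ((m^2)^3)) · n^2) · n^4    [power of a product]
= (((((((n^3)^2)^3) / ((n^(-1))^3)) · ((n^3)^3)) · ((m^2)^3)) · n^2) · n^4    [power of a quotient]
= ((((((n^3)^6) / ((n^(-1))^3)) · ((n^3)^3)) · ((m^2)^3)) · n^2) · n^4    [power of a power]
= ((((n^18 / ((n^(-1))^3)) · ((n^3)^3)) · ((m^2)^3)) · n^2) · n^4    [power of a power]
= ((((n^18 / n^(-3)) · ((n^3)^3)) · ((m^2)^3)) · n^2) · n^4    [power of a power]
= (((n^21 · ((n^3)^3)) · ((m^2)^3)) · n^2) · n^4    [quotient of powers]
= (((n^21 · n^9) · ((m^2)^3)) · n^2) · n^4    [power of a power]
= ((n^30 · ((m^2)^3)) · n^2) · n^4    [product of powers]
= ((n^30 · m^6) · n^2) · n^4    [power of a power]
= m^6·n^36    [product of powers]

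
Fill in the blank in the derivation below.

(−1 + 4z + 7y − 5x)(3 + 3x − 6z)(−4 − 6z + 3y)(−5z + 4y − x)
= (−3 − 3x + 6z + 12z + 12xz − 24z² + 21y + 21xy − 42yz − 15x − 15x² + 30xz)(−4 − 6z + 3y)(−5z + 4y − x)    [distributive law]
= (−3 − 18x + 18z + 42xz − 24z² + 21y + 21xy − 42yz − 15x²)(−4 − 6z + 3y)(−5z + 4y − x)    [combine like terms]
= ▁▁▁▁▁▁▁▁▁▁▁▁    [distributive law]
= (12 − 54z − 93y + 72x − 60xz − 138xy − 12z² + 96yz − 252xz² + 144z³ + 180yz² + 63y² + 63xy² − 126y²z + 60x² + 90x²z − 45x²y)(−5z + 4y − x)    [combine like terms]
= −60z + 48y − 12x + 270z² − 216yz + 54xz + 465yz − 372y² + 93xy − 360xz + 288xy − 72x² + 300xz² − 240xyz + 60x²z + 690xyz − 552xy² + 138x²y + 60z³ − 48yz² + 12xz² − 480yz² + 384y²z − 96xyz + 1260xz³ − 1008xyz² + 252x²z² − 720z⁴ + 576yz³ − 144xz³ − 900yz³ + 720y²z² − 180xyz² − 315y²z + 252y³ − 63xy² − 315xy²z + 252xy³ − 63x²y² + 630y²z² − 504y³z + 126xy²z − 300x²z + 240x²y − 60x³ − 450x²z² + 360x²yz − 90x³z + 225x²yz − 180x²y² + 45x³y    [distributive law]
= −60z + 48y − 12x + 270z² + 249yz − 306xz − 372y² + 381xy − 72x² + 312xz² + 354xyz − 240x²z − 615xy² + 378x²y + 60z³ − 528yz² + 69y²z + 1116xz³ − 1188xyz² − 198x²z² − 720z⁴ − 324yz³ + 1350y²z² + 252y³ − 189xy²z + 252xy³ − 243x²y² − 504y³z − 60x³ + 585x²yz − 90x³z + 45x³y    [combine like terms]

After distributive law, the bracketed line is:

(12 + 18z − 9y + 72x + 108xz − 54xy − 72z − 108z² + 54yz − 168xz − 252xz² + 126xyz + 96z² + 144z³ − 72yz² − 84y − 126yz + 63y² − 84xy − 126xyz + 63xy² + 168yz + 252yz² − 126y²z + 60x² + 90x²z − 45x²y)(−5z + 4y − x)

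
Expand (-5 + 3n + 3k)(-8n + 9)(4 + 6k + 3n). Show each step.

(-5 + 3n + 3k)(-8n + 9)(4 + 6k + 3n)
= (40n - 45 - 24n^2 + 27n - 24kn + 27k)(4 + 6k + 3n)    [distributive law]
= (67n - 45 - 24n^2 - 24kn + 27k)(4 + 6k + 3n)    [combine like terms]
= 268n + 402kn + 201n^2 - 180 - 270k - 135n - 96n^2 - 144kn^2 - 72n^3 - 96kn - 144k^2n - 72kn^2 + 108k + 162k^2 + 81kn    [distributive law]
= 133n + 387kn + 105n^2 - 180 - 162k - 216kn^2 - 72n^3 - 144k^2n + 162k^2    [combine like terms]

133n + 387kn + 105n^2 - 180 - 162k - 216kn^2 - 72n^3 - 144k^2n + 162k^2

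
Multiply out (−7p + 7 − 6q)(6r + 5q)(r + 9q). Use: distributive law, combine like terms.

−42pr^2 − 413pqr − 315pq^2 + 42r^2 + 413qr + 315q^2 − 36qr^2 − 354q^2r − 270q^3

(−7p + 7 − 6q)(6r + 5q)(r + 9q)
= (−42pr − 35pq + 42r + 35q − 36qr − 30q^2)(r + 9q)    [distributive law]
= −42pr^2 − 378pqr − 35pqr − 315pq^2 + 42r^2 + 378qr + 35qr + 315q^2 − 36qr^2 − 324q^2r − 30q^2r − 270q^3    [distributive law]
= −42pr^2 − 413pqr − 315pq^2 + 42r^2 + 413qr + 315q^2 − 36qr^2 − 354q^2r − 270q^3    [combine like terms]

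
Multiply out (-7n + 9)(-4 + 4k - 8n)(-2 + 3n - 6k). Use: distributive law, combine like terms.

-20n - 244n^2 + 428kn - 420kn^2 + 168k^2n + 168n^3 + 72 + 144k - 216k^2

(-7n + 9)(-4 + 4k - 8n)(-2 + 3n - 6k)
= (28n - 28kn + 56n^2 - 36 + 36k - 72n)(-2 + 3n - 6k)    [distributive law]
= (-44n - 28kn + 56n^2 - 36 + 36k)(-2 + 3n - 6k)    [combine like terms]
= 88n - 132n^2 + 264kn + 56kn - 84kn^2 + 168k^2n - 112n^2 + 168n^3 - 336kn^2 + 72 - 108n + 216k - 72k + 108kn - 216k^2    [distributive law]
= -20n - 244n^2 + 428kn - 420kn^2 + 168k^2n + 168n^3 + 72 + 144k - 216k^2    [combine like terms]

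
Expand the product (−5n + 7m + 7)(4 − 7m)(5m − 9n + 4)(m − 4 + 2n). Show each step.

(−5n + 7m + 7)(4 − 7m)(5m − 9n + 4)(m − 4 + 2n)
= (−20n + 35mn + 28m − 49m^2 + 28 − 49m)(5m − 9n + 4)(m − 4 + 2n)    [distributive law]
= (−20n + 35mn − 21m − 49m^2 + 28)(5m − 9n + 4)(m − 4 + 2n)    [combine like terms]
= (−100mn + 180n^2 − 80n + 175m^2n − 315mn^2 + 140mn − 105m^2 + 189mn − 84m − 245m^3 + 441m^2n − 196m^2 + 140m − 252n + 112)(m − 4 + 2n)    [distributive law]
= (229mn + 180n^2 − 332n + 616m^2n − 315mn^2 − 301m^2 + 56m − 245m^3 + 112)(m − 4 + 2n)    [combine like terms]
= 229m^2n − 916mn + 458mn^2 + 180mn^2 − 720n^2 + 360n^3 − 332mn + 1328n − 664n^2 + 616m^3n − 2464m^2n + 1232m^2n^2 − 315m^2n^2 + 1260mn^2 − 630mn^3 − 301m^3 + 1204m^2 − 602m^2n + 56m^2 − 224m + 112mn − 245m^4 + 980m^3 − 490m^3n + 112m − 448 + 224n    [distributive law]
= −2837m^2n − 1136mn + 1898mn^2 − 1384n^2 + 360n^3 + 1552n + 126m^3n + 917m^2n^2 − 630mn^3 + 679m^3 + 1260m^2 − 112m − 245m^4 − 448    [combine like terms]

−2837m^2n − 1136mn + 1898mn^2 − 1384n^2 + 360n^3 + 1552n + 126m^3n + 917m^2n^2 − 630mn^3 + 679m^3 + 1260m^2 − 112m − 245m^4 − 448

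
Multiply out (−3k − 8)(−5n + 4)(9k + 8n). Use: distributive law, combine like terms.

135k^2n + 120kn^2 − 108k^2 + 264kn + 320n^2 − 288k − 256n

(−3k − 8)(−5n + 4)(9k + 8n)
= (15kn − 12k + 40n − 32)(9k + 8n)    [distributive law]
= 135k^2n + 120kn^2 − 108k^2 − 96kn + 360kn + 320n^2 − 288k − 256n    [distributive law]
= 135k^2n + 120kn^2 − 108k^2 + 264kn + 320n^2 − 288k − 256n    [combine like terms]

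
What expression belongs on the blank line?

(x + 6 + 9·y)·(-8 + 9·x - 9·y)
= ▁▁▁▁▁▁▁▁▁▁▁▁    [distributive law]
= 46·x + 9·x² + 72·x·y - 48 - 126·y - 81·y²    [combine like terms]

By distributive law:

-8·x + 9·x² - 9·x·y - 48 + 54·x - 54·y - 72·y + 81·x·y - 81·y²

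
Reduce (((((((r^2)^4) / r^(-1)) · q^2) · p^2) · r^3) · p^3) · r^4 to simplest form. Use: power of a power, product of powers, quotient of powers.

p^5q^2r^16

(((((((r^2)^4) / r^(-1)) · q^2) · p^2) · r^3) · p^3) · r^4
= (((((r^8 / r^(-1)) · q^2) · p^2) · r^3) · p^3) · r^4    [power of a power]
= ((((r^9 · q^2) · p^2) · r^3) · p^3) · r^4    [quotient of powers]
= p^5q^2r^16    [product of powers]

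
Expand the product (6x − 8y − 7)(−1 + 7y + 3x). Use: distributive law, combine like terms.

(6x − 8y − 7)(−1 + 7y + 3x)
= −6x + 42xy + 18x² + 8y − 56y² − 24xy + 7 − 49y − 21x    [distributive law]
= −27x + 18xy + 18x² − 41y − 56y² + 7    [combine like terms]

−27x + 18xy + 18x² − 41y − 56y² + 7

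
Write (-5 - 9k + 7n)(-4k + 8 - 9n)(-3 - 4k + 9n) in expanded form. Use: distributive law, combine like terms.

316k + 100k^2 - 1031kn + 120 - 663n + 1098n^2 - 144k^3 + 112k^2n + 729kn^2 - 567n^3

(-5 - 9k + 7n)(-4k + 8 - 9n)(-3 - 4k + 9n)
= (20k - 40 + 45n + 36k^2 - 72k + 81kn - 28kn + 56n - 63n^2)(-3 - 4k + 9n)    [distributive law]
= (-52k - 40 + 101n + 36k^2 + 53kn - 63n^2)(-3 - 4k + 9n)    [combine like terms]
= 156k + 208k^2 - 468kn + 120 + 160k - 360n - 303n - 404kn + 909n^2 - 108k^2 - 144k^3 + 324k^2n - 159kn - 212k^2n + 477kn^2 + 189n^2 + 252kn^2 - 567n^3    [distributive law]
= 316k + 100k^2 - 1031kn + 120 - 663n + 1098n^2 - 144k^3 + 112k^2n + 729kn^2 - 567n^3    [combine like terms]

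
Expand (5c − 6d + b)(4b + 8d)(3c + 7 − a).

(5c − 6d + b)(4b + 8d)(3c + 7 − a)
= (20bc + 40cd − 24bd − 48d^2 + 4b^2 + 8bd)(3c + 7 − a)    [distributive law]
= (20bc + 40cd − 16bd − 48d^2 + 4b^2)(3c + 7 − a)    [combine like terms]
= 60bc^2 + 140bc − 20abc + 120c^2d + 280cd − 40acd − 48bcd − 112bd + 16abd − 144cd^2 − 336d^2 + 48ad^2 + 12b^2c + 28b^2 − 4ab^2    [distributive law]

60bc^2 + 140bc − 20abc + 120c^2d + 280cd − 40acd − 48bcd − 112bd + 16abd − 144cd^2 − 336d^2 + 48ad^2 + 12b^2c + 28b^2 − 4ab^2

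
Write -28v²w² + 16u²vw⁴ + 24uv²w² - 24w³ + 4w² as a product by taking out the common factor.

4w²(-7v² + 4u²vw² + 6uv² - 6w + 1)

-28v²w² + 16u²vw⁴ + 24uv²w² - 24w³ + 4w²
= 4(-7v²w² + 4u²vw⁴ + 6uv²w² - 6w³ + w²)    [factor out 4]
= 4w²(-7v² + 4u²vw² + 6uv² - 6w + 1)    [factor out w²]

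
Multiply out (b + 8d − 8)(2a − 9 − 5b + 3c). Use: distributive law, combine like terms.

(b + 8d − 8)(2a − 9 − 5b + 3c)
= 2ab − 9b − 5b^2 + 3bc + 16ad − 72d − 40bd + 24cd − 16a + 72 + 40b − 24c    [distributive law]
= 2ab + 31b − 5b^2 + 3bc + 16ad − 72d − 40bd + 24cd − 16a + 72 − 24c    [combine like terms]

2ab + 31b − 5b^2 + 3bc + 16ad − 72d − 40bd + 24cd − 16a + 72 − 24c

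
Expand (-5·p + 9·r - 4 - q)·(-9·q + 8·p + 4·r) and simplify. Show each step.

(-5·p + 9·r - 4 - q)·(-9·q + 8·p + 4·r)
= 45·p·q - 40·p² - 20·p·r - 81·q·r + 72·p·r + 36·r² + 36·q - 32·p - 16·r + 9·q² - 8·p·q - 4·q·r    [distributive law]
= 37·p·q - 40·p² + 52·p·r - 85·q·r + 36·r² + 36·q - 32·p - 16·r + 9·q²    [combine like terms]

37·p·q - 40·p² + 52·p·r - 85·q·r + 36·r² + 36·q - 32·p - 16·r + 9·q²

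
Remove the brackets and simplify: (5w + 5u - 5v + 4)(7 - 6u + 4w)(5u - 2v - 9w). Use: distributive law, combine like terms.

156uw + 213vw - 459w^2 + 220u^2w - 350uvw + 190uw^2 + 140vw^2 - 180w^3 + 55u^2 - 197uv - 150u^3 + 210u^2v + 70v^2 - 60uv^2 + 40v^2w + 140u - 56v - 252w

(5w + 5u - 5v + 4)(7 - 6u + 4w)(5u - 2v - 9w)
= (35w - 30uw + 20w^2 + 35u - 30u^2 + 20uw - 35v + 30uv - 20vw + 28 - 24u + 16w)(5u - 2v - 9w)    [distributive law]
= (51w - 10uw + 20w^2 + 11u - 30u^2 - 35v + 30uv - 20vw + 28)(5u - 2v - 9w)    [combine like terms]
= 255uw - 102vw - 459w^2 - 50u^2w + 20uvw + 90uw^2 + 100uw^2 - 40vw^2 - 180w^3 + 55u^2 - 22uv - 99uw - 150u^3 + 60u^2v + 270u^2w - 175uv + 70v^2 + 315vw + 150u^2v - 60uv^2 - 270uvw - 100uvw + 40v^2w + 180vw^2 + 140u - 56v - 252w    [distributive law]
= 156uw + 213vw - 459w^2 + 220u^2w - 350uvw + 190uw^2 + 140vw^2 - 180w^3 + 55u^2 - 197uv - 150u^3 + 210u^2v + 70v^2 - 60uv^2 + 40v^2w + 140u - 56v - 252w    [combine like terms]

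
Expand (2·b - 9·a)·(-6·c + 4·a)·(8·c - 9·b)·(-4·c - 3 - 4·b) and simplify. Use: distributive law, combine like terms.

(2·b - 9·a)·(-6·c + 4·a)·(8·c - 9·b)·(-4·c - 3 - 4·b)
= (-12·b·c + 8·a·b + 54·a·c - 36·a^2)·(8·c - 9·b)·(-4·c - 3 - 4·b)    [distributive law]
= (-96·b·c^2 + 108·b^2·c + 64·a·b·c - 72·a·b^2 + 432·a·c^2 - 486·a·b·c - 288·a^2·c + 324·a^2·b)·(-4·c - 3 - 4·b)    [distributive law]
= (-96·b·c^2 + 108·b^2·c - 422·a·b·c - 72·a·b^2 + 432·a·c^2 - 288·a^2·c + 324·a^2·b)·(-4·c - 3 - 4·b)    [combine like terms]
= 384·b·c^3 + 288·b·c^2 + 384·b^2·c^2 - 432·b^2·c^2 - 324·b^2·c - 432·b^3·c + 1688·a·b·c^2 + 1266·a·b·c + 1688·a·b^2·c + 288·a·b^2·c + 216·a·b^2 + 288·a·b^3 - 1728·a·c^3 - 1296·a·c^2 - 1728·a·b·c^2 + 1152·a^2·c^2 + 864·a^2·c + 1152·a^2·b·c - 1296·a^2·b·c - 972·a^2·b - 1296·a^2·b^2    [distributive law]
= 384·b·c^3 + 288·b·c^2 - 48·b^2·c^2 - 324·b^2·c - 432·b^3·c - 40·a·b·c^2 + 1266·a·b·c + 1976·a·b^2·c + 216·a·b^2 + 288·a·b^3 - 1728·a·c^3 - 1296·a·c^2 + 1152·a^2·c^2 + 864·a^2·c - 144·a^2·b·c - 972·a^2·b - 1296·a^2·b^2    [combine like terms]

384·b·c^3 + 288·b·c^2 - 48·b^2·c^2 - 324·b^2·c - 432·b^3·c - 40·a·b·c^2 + 1266·a·b·c + 1976·a·b^2·c + 216·a·b^2 + 288·a·b^3 - 1728·a·c^3 - 1296·a·c^2 + 1152·a^2·c^2 + 864·a^2·c - 144·a^2·b·c - 972·a^2·b - 1296·a^2·b^2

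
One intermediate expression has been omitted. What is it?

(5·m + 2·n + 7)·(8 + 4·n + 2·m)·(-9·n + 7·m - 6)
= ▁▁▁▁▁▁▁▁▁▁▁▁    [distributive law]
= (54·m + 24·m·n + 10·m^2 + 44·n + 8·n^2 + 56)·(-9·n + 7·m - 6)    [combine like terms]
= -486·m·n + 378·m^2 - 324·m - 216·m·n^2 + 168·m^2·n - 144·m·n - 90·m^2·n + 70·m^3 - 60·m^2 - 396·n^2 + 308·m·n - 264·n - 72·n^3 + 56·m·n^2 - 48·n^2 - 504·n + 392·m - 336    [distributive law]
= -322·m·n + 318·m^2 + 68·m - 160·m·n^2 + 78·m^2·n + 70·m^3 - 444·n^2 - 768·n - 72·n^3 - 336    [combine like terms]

By distributive law:

(40·m + 20·m·n + 10·m^2 + 16·n + 8·n^2 + 4·m·n + 56 + 28·n + 14·m)·(-9·n + 7·m - 6)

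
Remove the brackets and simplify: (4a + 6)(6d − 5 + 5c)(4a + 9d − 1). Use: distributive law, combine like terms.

(4a + 6)(6d − 5 + 5c)(4a + 9d − 1)
= (24ad − 20a + 20ac + 36d − 30 + 30c)(4a + 9d − 1)    [distributive law]
= 96a^2d + 216ad^2 − 24ad − 80a^2 − 180ad + 20a + 80a^2c + 180acd − 20ac + 144ad + 324d^2 − 36d − 120a − 270d + 30 + 120ac + 270cd − 30c    [distributive law]
= 96a^2d + 216ad^2 − 60ad − 80a^2 − 100a + 80a^2c + 180acd + 100ac + 324d^2 − 306d + 30 + 270cd − 30c    [combine like terms]

96a^2d + 216ad^2 − 60ad − 80a^2 − 100a + 80a^2c + 180acd + 100ac + 324d^2 − 306d + 30 + 270cd − 30c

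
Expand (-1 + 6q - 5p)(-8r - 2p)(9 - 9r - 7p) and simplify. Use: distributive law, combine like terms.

(-1 + 6q - 5p)(-8r - 2p)(9 - 9r - 7p)
= (8r + 2p - 48qr - 12pq + 40pr + 10p²)(9 - 9r - 7p)    [distributive law]
= 72r - 72r² - 56pr + 18p - 18pr - 14p² - 432qr + 432qr² + 336pqr - 108pq + 108pqr + 84p²q + 360pr - 360pr² - 280p²r + 90p² - 90p²r - 70p³    [distributive law]
= 72r - 72r² + 286pr + 18p + 76p² - 432qr + 432qr² + 444pqr - 108pq + 84p²q - 360pr² - 370p²r - 70p³    [combine like terms]

72r - 72r² + 286pr + 18p + 76p² - 432qr + 432qr² + 444pqr - 108pq + 84p²q - 360pr² - 370p²r - 70p³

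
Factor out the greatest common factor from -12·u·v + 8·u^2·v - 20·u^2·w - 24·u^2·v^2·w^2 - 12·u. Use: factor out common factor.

4·u(-3·v + 2·u·v - 5·u·w - 6·u·v^2·w^2 - 3)

-12·u·v + 8·u^2·v - 20·u^2·w - 24·u^2·v^2·w^2 - 12·u
= 4(-3·u·v + 2·u^2·v - 5·u^2·w - 6·u^2·v^2·w^2 - 3·u)    [factor out 4]
= 4·u(-3·v + 2·u·v - 5·u·w - 6·u·v^2·w^2 - 3)    [factor out u]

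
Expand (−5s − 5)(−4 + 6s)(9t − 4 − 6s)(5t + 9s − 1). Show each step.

(−5s − 5)(−4 + 6s)(9t − 4 − 6s)(5t + 9s − 1)
= (20s − 30s^2 + 20 − 30s)(9t − 4 − 6s)(5t + 9s − 1)    [distributive law]
= (−10s − 30s^2 + 20)(9t − 4 − 6s)(5t + 9s − 1)    [combine like terms]
= (−90st + 40s + 60s^2 − 270s^2t + 120s^2 + 180s^3 + 180t − 80 − 120s)(5t + 9s − 1)    [distributive law]
= (−90st − 80s + 180s^2 − 270s^2t + 180s^3 + 180t − 80)(5t + 9s − 1)    [combine like terms]
= −450st^2 − 810s^2t + 90st − 400st − 720s^2 + 80s + 900s^2t + 1620s^3 − 180s^2 − 1350s^2t^2 − 2430s^3t + 270s^2t + 900s^3t + 1620s^4 − 180s^3 + 900t^2 + 1620st − 180t − 400t − 720s + 80    [distributive law]
= −450st^2 + 360s^2t + 1310st − 900s^2 − 640s + 1440s^3 − 1350s^2t^2 − 1530s^3t + 1620s^4 + 900t^2 − 580t + 80    [combine like terms]

−450st^2 + 360s^2t + 1310st − 900s^2 − 640s + 1440s^3 − 1350s^2t^2 − 1530s^3t + 1620s^4 + 900t^2 − 580t + 80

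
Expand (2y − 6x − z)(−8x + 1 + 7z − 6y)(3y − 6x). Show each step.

(2y − 6x − z)(−8x + 1 + 7z − 6y)(3y − 6x)
= (−16xy + 2y + 14yz − 12y^2 + 48x^2 − 6x − 42xz + 36xy + 8xz − z − 7z^2 + 6yz)(3y − 6x)    [distributive law]
= (20xy + 2y + 20yz − 12y^2 + 48x^2 − 6x − 34xz − z − 7z^2)(3y − 6x)    [combine like terms]
= 60xy^2 − 120x^2y + 6y^2 − 12xy + 60y^2z − 120xyz − 36y^3 + 72xy^2 + 144x^2y − 288x^3 − 18xy + 36x^2 − 102xyz + 204x^2z − 3yz + 6xz − 21yz^2 + 42xz^2    [distributive law]
= 132xy^2 + 24x^2y + 6y^2 − 30xy + 60y^2z − 222xyz − 36y^3 − 288x^3 + 36x^2 + 204x^2z − 3yz + 6xz − 21yz^2 + 42xz^2    [combine like terms]

132xy^2 + 24x^2y + 6y^2 − 30xy + 60y^2z − 222xyz − 36y^3 − 288x^3 + 36x^2 + 204x^2z − 3yz + 6xz − 21yz^2 + 42xz^2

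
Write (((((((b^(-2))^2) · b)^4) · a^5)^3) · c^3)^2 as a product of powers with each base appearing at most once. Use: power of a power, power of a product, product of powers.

a^30b^(-72)c^6

(((((((b^(-2))^2) · b)^4) · a^5)^3) · c^3)^2
= (((((((b^(-2))^2) · b)^4) · a^5)^3)^2) · ((c^3)^2)    [power of a product]
= ((((((b^(-2))^2) · b)^4) · a^5)^6) · ((c^3)^2)    [power of a power]
= ((((((b^(-2))^2) · b)^4)^6) · ((a^5)^6)) · ((c^3)^2)    [power of a product]
= (((((b^(-2))^2) · b)^24) · ((a^5)^6)) · ((c^3)^2)    [power of a power]
= (((((b^(-2))^2)^24) · (b^24)) · ((a^5)^6)) · ((c^3)^2)    [power of a product]
= ((((b^(-2))^48) · (b^24)) · ((a^5)^6)) · ((c^3)^2)    [power of a power]
= ((b^(-96) · (b^24)) · ((a^5)^6)) · ((c^3)^2)    [power of a power]
= (b^(-72) · ((a^5)^6)) · ((c^3)^2)    [product of powers]
= (b^(-72) · a^30) · ((c^3)^2)    [power of a power]
= (b^(-72) · a^30) · c^6    [power of a power]
= a^30b^(-72)c^6    [rearrange]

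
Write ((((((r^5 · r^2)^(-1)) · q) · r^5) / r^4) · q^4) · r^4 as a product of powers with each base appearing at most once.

((((((r^5 · r^2)^(-1)) · q) · r^5) / r^4) · q^4) · r^4
= (((((((r^5)^(-1)) · ((r^2)^(-1))) · q) · r^5) / r^4) · q^4) · r^4    [power of a product]
= (((((r^(-5) · ((r^2)^(-1))) · q) · r^5) / r^4) · q^4) · r^4    [power of a power]
= (((((r^(-5) · r^(-2)) · q) · r^5) / r^4) · q^4) · r^4    [power of a power]
= ((((r^(-7) · q) · r^5) / r^4) · q^4) · r^4    [product of powers]
= q^5r^(-2)    [quotient of powers; product of powers]

q^5r^(-2)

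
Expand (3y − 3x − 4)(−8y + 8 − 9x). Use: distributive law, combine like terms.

(3y − 3x − 4)(−8y + 8 − 9x)
= −24y^2 + 24y − 27xy + 24xy − 24x + 27x^2 + 32y − 32 + 36x    [distributive law]
= −24y^2 + 56y − 3xy + 12x + 27x^2 − 32    [combine like terms]

−24y^2 + 56y − 3xy + 12x + 27x^2 − 32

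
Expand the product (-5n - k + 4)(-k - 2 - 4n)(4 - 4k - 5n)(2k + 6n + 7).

(-5n - k + 4)(-k - 2 - 4n)(4 - 4k - 5n)(2k + 6n + 7)
= (5kn + 10n + 20n² + k² + 2k + 4kn - 4k - 8 - 16n)(4 - 4k - 5n)(2k + 6n + 7)    [distributive law]
= (9kn - 6n + 20n² + k² - 2k - 8)(4 - 4k - 5n)(2k + 6n + 7)    [combine like terms]
= (36kn - 36k²n - 45kn² - 24n + 24kn + 30n² + 80n² - 80kn² - 100n³ + 4k² - 4k³ - 5k²n - 8k + 8k² + 10kn - 32 + 32k + 40n)(2k + 6n + 7)    [distributive law]
= (70kn - 41k²n - 125kn² + 16n + 110n² - 100n³ + 12k² - 4k³ + 24k - 32)(2k + 6n + 7)    [combine like terms]
= 140k²n + 420kn² + 490kn - 82k³n - 246k²n² - 287k²n - 250k²n² - 750kn³ - 875kn² + 32kn + 96n² + 112n + 220kn² + 660n³ + 770n² - 200kn³ - 600n⁴ - 700n³ + 24k³ + 72k²n + 84k² - 8k⁴ - 24k³n - 28k³ + 48k² + 144kn + 168k - 64k - 192n - 224    [distributive law]
= -75k²n - 235kn² + 666kn - 106k³n - 496k²n² - 950kn³ + 866n² - 80n - 40n³ - 600n⁴ - 4k³ + 132k² - 8k⁴ + 104k - 224    [combine like terms]

-75k²n - 235kn² + 666kn - 106k³n - 496k²n² - 950kn³ + 866n² - 80n - 40n³ - 600n⁴ - 4k³ + 132k² - 8k⁴ + 104k - 224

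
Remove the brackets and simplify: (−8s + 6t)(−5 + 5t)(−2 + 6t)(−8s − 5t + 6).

(−8s + 6t)(−5 + 5t)(−2 + 6t)(−8s − 5t + 6)
= (40s − 40st − 30t + 30t^2)(−2 + 6t)(−8s − 5t + 6)    [distributive law]
= (−80s + 240st + 80st − 240st^2 + 60t − 180t^2 − 60t^2 + 180t^3)(−8s − 5t + 6)    [distributive law]
= (−80s + 320st − 240st^2 + 60t − 240t^2 + 180t^3)(−8s − 5t + 6)    [combine like terms]
= 640s^2 + 400st − 480s − 2560s^2t − 1600st^2 + 1920st + 1920s^2t^2 + 1200st^3 − 1440st^2 − 480st − 300t^2 + 360t + 1920st^2 + 1200t^3 − 1440t^2 − 1440st^3 − 900t^4 + 1080t^3    [distributive law]
= 640s^2 + 1840st − 480s − 2560s^2t − 1120st^2 + 1920s^2t^2 − 240st^3 − 1740t^2 + 360t + 2280t^3 − 900t^4    [combine like terms]

640s^2 + 1840st − 480s − 2560s^2t − 1120st^2 + 1920s^2t^2 − 240st^3 − 1740t^2 + 360t + 2280t^3 − 900t^4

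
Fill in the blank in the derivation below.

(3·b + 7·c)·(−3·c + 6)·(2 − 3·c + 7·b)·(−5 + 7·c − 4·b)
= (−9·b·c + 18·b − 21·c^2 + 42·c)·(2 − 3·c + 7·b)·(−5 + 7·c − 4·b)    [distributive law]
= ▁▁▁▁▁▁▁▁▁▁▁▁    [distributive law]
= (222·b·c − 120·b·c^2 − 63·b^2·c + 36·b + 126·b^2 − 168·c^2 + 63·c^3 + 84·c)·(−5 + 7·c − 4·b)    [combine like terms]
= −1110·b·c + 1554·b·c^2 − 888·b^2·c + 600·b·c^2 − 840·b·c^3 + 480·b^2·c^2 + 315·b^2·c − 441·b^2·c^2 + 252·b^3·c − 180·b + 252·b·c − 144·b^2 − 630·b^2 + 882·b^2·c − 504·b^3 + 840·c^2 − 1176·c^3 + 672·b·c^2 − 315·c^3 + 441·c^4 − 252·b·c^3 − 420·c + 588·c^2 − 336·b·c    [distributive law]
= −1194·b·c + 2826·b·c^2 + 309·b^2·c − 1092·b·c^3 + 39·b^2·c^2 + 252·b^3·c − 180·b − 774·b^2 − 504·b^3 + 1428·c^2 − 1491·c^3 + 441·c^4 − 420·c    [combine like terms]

After distributive law, the bracketed line is:

(−18·b·c + 27·b·c^2 − 63·b^2·c + 36·b − 54·b·c + 126·b^2 − 42·c^2 + 63·c^3 − 147·b·c^2 + 84·c − 126·c^2 + 294·b·c)·(−5 + 7·c − 4·b)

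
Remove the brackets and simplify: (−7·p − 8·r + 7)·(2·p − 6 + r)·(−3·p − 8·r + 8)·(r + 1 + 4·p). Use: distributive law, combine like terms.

(−7·p − 8·r + 7)·(2·p − 6 + r)·(−3·p − 8·r + 8)·(r + 1 + 4·p)
= (−14·p^2 + 42·p − 7·p·r − 16·p·r + 48·r − 8·r^2 + 14·p − 42 + 7·r)·(−3·p − 8·r + 8)·(r + 1 + 4·p)    [distributive law]
= (−14·p^2 + 56·p − 23·p·r + 55·r − 8·r^2 − 42)·(−3·p − 8·r + 8)·(r + 1 + 4·p)    [combine like terms]
= (42·p^3 + 112·p^2·r − 112·p^2 − 168·p^2 − 448·p·r + 448·p + 69·p^2·r + 184·p·r^2 − 184·p·r − 165·p·r − 440·r^2 + 440·r + 24·p·r^2 + 64·r^3 − 64·r^2 + 126·p + 336·r − 336)·(r + 1 + 4·p)    [distributive law]
= (42·p^3 + 181·p^2·r − 280·p^2 − 797·p·r + 574·p + 208·p·r^2 − 504·r^2 + 776·r + 64·r^3 − 336)·(r + 1 + 4·p)    [combine like terms]
= 42·p^3·r + 42·p^3 + 168·p^4 + 181·p^2·r^2 + 181·p^2·r + 724·p^3·r − 280·p^2·r − 280·p^2 − 1120·p^3 − 797·p·r^2 − 797·p·r − 3188·p^2·r + 574·p·r + 574·p + 2296·p^2 + 208·p·r^3 + 208·p·r^2 + 832·p^2·r^2 − 504·r^3 − 504·r^2 − 2016·p·r^2 + 776·r^2 + 776·r + 3104·p·r + 64·r^4 + 64·r^3 + 256·p·r^3 − 336·r − 336 − 1344·p    [distributive law]
= 766·p^3·r − 1078·p^3 + 168·p^4 + 1013·p^2·r^2 − 3287·p^2·r + 2016·p^2 − 2605·p·r^2 + 2881·p·r − 770·p + 464·p·r^3 − 440·r^3 + 272·r^2 + 440·r + 64·r^4 − 336    [combine like terms]

766·p^3·r − 1078·p^3 + 168·p^4 + 1013·p^2·r^2 − 3287·p^2·r + 2016·p^2 − 2605·p·r^2 + 2881·p·r − 770·p + 464·p·r^3 − 440·r^3 + 272·r^2 + 440·r + 64·r^4 − 336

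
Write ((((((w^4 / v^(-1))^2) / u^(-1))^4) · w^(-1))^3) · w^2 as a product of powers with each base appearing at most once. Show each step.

((((((w^4 / v^(-1))^2) / u^(-1))^4) · w^(-1))^3) · w^2
= ((((((w^4 / v^(-1))^2) / u^(-1))^4)^3) · ((w^(-1))^3)) · w^2    [power of a product]
= (((((w^4 / v^(-1))^2) / u^(-1))^12) · ((w^(-1))^3)) · w^2    [power of a power]
= (((((w^4 / v^(-1))^2)^12) / ((u^(-1))^12)) · ((w^(-1))^3)) · w^2    [power of a quotient]
= ((((w^4 / v^(-1))^24) / ((u^(-1))^12)) · ((w^(-1))^3)) · w^2    [power of a power]
= (((((w^4)^24) / ((v^(-1))^24)) / ((u^(-1))^12)) · ((w^(-1))^3)) · w^2    [power of a quotient]
= (((w^96 / ((v^(-1))^24)) / ((u^(-1))^12)) · ((w^(-1))^3)) · w^2    [power of a power]
= (((w^96 / v^(-24)) / ((u^(-1))^12)) · ((w^(-1))^3)) · w^2    [power of a power]
= (((w^96 / v^(-24)) / u^(-12)) · ((w^(-1))^3)) · w^2    [power of a power]
= (((w^96 / v^(-24)) / u^(-12)) · w^(-3)) · w^2    [power of a power]
= u^12v^24w^95    [quotient of powers; product of powers]

u^12v^24w^95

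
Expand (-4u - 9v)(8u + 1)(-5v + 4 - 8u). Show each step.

(-4u - 9v)(8u + 1)(-5v + 4 - 8u)
= (-32u^2 - 4u - 72uv - 9v)(-5v + 4 - 8u)    [distributive law]
= 160u^2v - 128u^2 + 256u^3 + 20uv - 16u + 32u^2 + 360uv^2 - 288uv + 576u^2v + 45v^2 - 36v + 72uv    [distributive law]
= 736u^2v - 96u^2 + 256u^3 - 196uv - 16u + 360uv^2 + 45v^2 - 36v    [combine like terms]

736u^2v - 96u^2 + 256u^3 - 196uv - 16u + 360uv^2 + 45v^2 - 36v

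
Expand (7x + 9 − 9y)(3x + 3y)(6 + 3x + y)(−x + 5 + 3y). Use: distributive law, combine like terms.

108x^3 + 873x^2 + 564x^2y − 63x^4 + 186x^3y + 96x^2y^2 + 684xy − 84xy^2 − 234xy^3 + 810x + 810y − 189y^2 − 540y^3 − 81y^4

(7x + 9 − 9y)(3x + 3y)(6 + 3x + y)(−x + 5 + 3y)
= (21x^2 + 21xy + 27x + 27y − 27xy − 27y^2)(6 + 3x + y)(−x + 5 + 3y)    [distributive law]
= (21x^2 − 6xy + 27x + 27y − 27y^2)(6 + 3x + y)(−x + 5 + 3y)    [combine like terms]
= (126x^2 + 63x^3 + 21x^2y − 36xy − 18x^2y − 6xy^2 + 162x + 81x^2 + 27xy + 162y + 81xy + 27y^2 − 162y^2 − 81xy^2 − 27y^3)(−x + 5 + 3y)    [distributive law]
= (207x^2 + 63x^3 + 3x^2y + 72xy − 87xy^2 + 162x + 162y − 135y^2 − 27y^3)(−x + 5 + 3y)    [combine like terms]
= −207x^3 + 1035x^2 + 621x^2y − 63x^4 + 315x^3 + 189x^3y − 3x^3y + 15x^2y + 9x^2y^2 − 72x^2y + 360xy + 216xy^2 + 87x^2y^2 − 435xy^2 − 261xy^3 − 162x^2 + 810x + 486xy − 162xy + 810y + 486y^2 + 135xy^2 − 675y^2 − 405y^3 + 27xy^3 − 135y^3 − 81y^4    [distributive law]
= 108x^3 + 873x^2 + 564x^2y − 63x^4 + 186x^3y + 96x^2y^2 + 684xy − 84xy^2 − 234xy^3 + 810x + 810y − 189y^2 − 540y^3 − 81y^4    [combine like terms]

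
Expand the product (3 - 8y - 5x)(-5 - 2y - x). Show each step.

-15 + 34y + 22x + 16y^2 + 18xy + 5x^2

(3 - 8y - 5x)(-5 - 2y - x)
= -15 - 6y - 3x + 40y + 16y^2 + 8xy + 25x + 10xy + 5x^2    [distributive law]
= -15 + 34y + 22x + 16y^2 + 18xy + 5x^2    [combine like terms]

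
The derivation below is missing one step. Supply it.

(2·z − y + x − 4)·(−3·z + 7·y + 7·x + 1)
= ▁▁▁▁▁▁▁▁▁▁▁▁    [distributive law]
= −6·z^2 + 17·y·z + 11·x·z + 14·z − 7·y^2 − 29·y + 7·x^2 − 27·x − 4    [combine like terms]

Applying distributive law to the line above:

−6·z^2 + 14·y·z + 14·x·z + 2·z + 3·y·z − 7·y^2 − 7·x·y − y − 3·x·z + 7·x·y + 7·x^2 + x + 12·z − 28·y − 28·x − 4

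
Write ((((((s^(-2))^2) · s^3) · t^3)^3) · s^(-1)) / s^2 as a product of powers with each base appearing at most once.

s^(-6)t^9

((((((s^(-2))^2) · s^3) · t^3)^3) · s^(-1)) / s^2
= ((((((s^(-2))^2) · s^3)^3) · ((t^3)^3)) · s^(-1)) / s^2    [power of a product]
= ((((((s^(-2))^2)^3) · ((s^3)^3)) · ((t^3)^3)) · s^(-1)) / s^2    [power of a product]
= (((((s^(-2))^6) · ((s^3)^3)) · ((t^3)^3)) · s^(-1)) / s^2    [power of a power]
= (((s^(-12) · ((s^3)^3)) · ((t^3)^3)) · s^(-1)) / s^2    [power of a power]
= (((s^(-12) · s^9) · ((t^3)^3)) · s^(-1)) / s^2    [power of a power]
= ((s^(-3) · ((t^3)^3)) · s^(-1)) / s^2    [product of powers]
= ((s^(-3) · t^9) · s^(-1)) / s^2    [power of a power]
= s^(-6)t^9    [quotient of powers; product of powers]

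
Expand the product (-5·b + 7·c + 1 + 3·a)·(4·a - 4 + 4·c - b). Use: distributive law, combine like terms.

-23·a·b + 19·b - 27·b·c + 5·b² + 40·a·c - 24·c + 28·c² - 8·a - 4 + 12·a²

(-5·b + 7·c + 1 + 3·a)·(4·a - 4 + 4·c - b)
= -20·a·b + 20·b - 20·b·c + 5·b² + 28·a·c - 28·c + 28·c² - 7·b·c + 4·a - 4 + 4·c - b + 12·a² - 12·a + 12·a·c - 3·a·b    [distributive law]
= -23·a·b + 19·b - 27·b·c + 5·b² + 40·a·c - 24·c + 28·c² - 8·a - 4 + 12·a²    [combine like terms]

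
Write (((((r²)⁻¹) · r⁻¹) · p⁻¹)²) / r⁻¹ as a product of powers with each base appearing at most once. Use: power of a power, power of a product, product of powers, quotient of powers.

p⁻²r⁻⁵

(((((r²)⁻¹) · r⁻¹) · p⁻¹)²) / r⁻¹
= (((((r²)⁻¹) · r⁻¹)²) · ((p⁻¹)²)) / r⁻¹    [power of a product]
= (((((r²)⁻¹)²) · ((r⁻¹)²)) · ((p⁻¹)²)) / r⁻¹    [power of a product]
= ((((r²)⁻²) · ((r⁻¹)²)) · ((p⁻¹)²)) / r⁻¹    [power of a power]
= ((r⁻⁴ · ((r⁻¹)²)) · ((p⁻¹)²)) / r⁻¹    [power of a power]
= ((r⁻⁴ · r⁻²) · ((p⁻¹)²)) / r⁻¹    [power of a power]
= (r⁻⁶ · ((p⁻¹)²)) / r⁻¹    [product of powers]
= (r⁻⁶ · p⁻²) / r⁻¹    [power of a power]
= p⁻²r⁻⁵    [quotient of powers]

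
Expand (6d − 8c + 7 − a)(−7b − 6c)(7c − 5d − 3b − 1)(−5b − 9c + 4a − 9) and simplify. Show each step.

(6d − 8c + 7 − a)(−7b − 6c)(7c − 5d − 3b − 1)(−5b − 9c + 4a − 9)
= (−42bd − 36cd + 56bc + 48c^2 − 49b − 42c + 7ab + 6ac)(7c − 5d − 3b − 1)(−5b − 9c + 4a − 9)    [distributive law]
= (−294bcd + 210bd^2 + 126b^2d + 42bd − 252c^2d + 180cd^2 + 108bcd + 36cd + 392bc^2 − 280bcd − 168b^2c − 56bc + 336c^3 − 240c^2d − 144bc^2 − 48c^2 − 343bc + 245bd + 147b^2 + 49b − 294c^2 + 210cd + 126bc + 42c + 49abc − 35abd − 21ab^2 − 7ab + 42ac^2 − 30acd − 18abc − 6ac)(−5b − 9c + 4a − 9)    [distributive law]
= (−466bcd + 210bd^2 + 126b^2d + 287bd − 492c^2d + 180cd^2 + 246cd + 248bc^2 − 168b^2c − 273bc + 336c^3 − 342c^2 + 147b^2 + 49b + 42c + 31abc − 35abd − 21ab^2 − 7ab + 42ac^2 − 30acd − 6ac)(−5b − 9c + 4a − 9)    [combine like terms]
= 2330b^2cd + 4194bc^2d − 1864abcd + 4194bcd − 1050b^2d^2 − 1890bcd^2 + 840abd^2 − 1890bd^2 − 630b^3d − 1134b^2cd + 504ab^2d − 1134b^2d − 1435b^2d − 2583bcd + 1148abd − 2583bd + 2460bc^2d + 4428c^3d − 1968ac^2d + 4428c^2d − 900bcd^2 − 1620c^2d^2 + 720acd^2 − 1620cd^2 − 1230bcd − 2214c^2d + 984acd − 2214cd − 1240b^2c^2 − 2232bc^3 + 992abc^2 − 2232bc^2 + 840b^3c + 1512b^2c^2 − 672ab^2c + 1512b^2c + 1365b^2c + 2457bc^2 − 1092abc + 2457bc − 1680bc^3 − 3024c^4 + 1344ac^3 − 3024c^3 + 1710bc^2 + 3078c^3 − 1368ac^2 + 3078c^2 − 735b^3 − 1323b^2c + 588ab^2 − 1323b^2 − 245b^2 − 441bc + 196ab − 441b − 210bc − 378c^2 + 168ac − 378c − 155ab^2c − 279abc^2 + 124a^2bc − 279abc + 175ab^2d + 315abcd − 140a^2bd + 315abd + 105ab^3 + 189ab^2c − 84a^2b^2 + 189ab^2 + 35ab^2 + 63abc − 28a^2b + 63ab − 210abc^2 − 378ac^3 + 168a^2c^2 − 378ac^2 + 150abcd + 270ac^2d − 120a^2cd + 270acd + 30abc + 54ac^2 − 24a^2c + 54ac    [distributive law]
= 1196b^2cd + 6654bc^2d − 1399abcd + 381bcd − 1050b^2d^2 − 2790bcd^2 + 840abd^2 − 1890bd^2 − 630b^3d + 679ab^2d − 2569b^2d + 1463abd − 2583bd + 4428c^3d − 1698ac^2d + 2214c^2d − 1620c^2d^2 + 720acd^2 − 1620cd^2 + 1254acd − 2214cd + 272b^2c^2 − 3912bc^3 + 503abc^2 + 1935bc^2 + 840b^3c − 638ab^2c + 1554b^2c − 1278abc + 1806bc − 3024c^4 + 966ac^3 + 54c^3 − 1692ac^2 + 2700c^2 − 735b^3 + 812ab^2 − 1568b^2 + 259ab − 441b + 222ac − 378c + 124a^2bc − 140a^2bd + 105ab^3 − 84a^2b^2 − 28a^2b + 168a^2c^2 − 120a^2cd − 24a^2c    [combine like terms]

1196b^2cd + 6654bc^2d − 1399abcd + 381bcd − 1050b^2d^2 − 2790bcd^2 + 840abd^2 − 1890bd^2 − 630b^3d + 679ab^2d − 2569b^2d + 1463abd − 2583bd + 4428c^3d − 1698ac^2d + 2214c^2d − 1620c^2d^2 + 720acd^2 − 1620cd^2 + 1254acd − 2214cd + 272b^2c^2 − 3912bc^3 + 503abc^2 + 1935bc^2 + 840b^3c − 638ab^2c + 1554b^2c − 1278abc + 1806bc − 3024c^4 + 966ac^3 + 54c^3 − 1692ac^2 + 2700c^2 − 735b^3 + 812ab^2 − 1568b^2 + 259ab − 441b + 222ac − 378c + 124a^2bc − 140a^2bd + 105ab^3 − 84a^2b^2 − 28a^2b + 168a^2c^2 − 120a^2cd − 24a^2c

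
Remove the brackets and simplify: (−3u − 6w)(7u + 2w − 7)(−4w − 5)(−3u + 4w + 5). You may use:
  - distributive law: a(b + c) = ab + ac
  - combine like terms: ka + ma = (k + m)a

−252u³w − 240u²w² + 372u²w − 315u³ + 840u² + 624uw³ + 1908uw² + 990uw − 525u + 192w⁴ − 192w³ − 1380w² − 1050w

(−3u − 6w)(7u + 2w − 7)(−4w − 5)(−3u + 4w + 5)
= (−21u² − 6uw + 21u − 42uw − 12w² + 42w)(−4w − 5)(−3u + 4w + 5)    [distributive law]
= (−21u² − 48uw + 21u − 12w² + 42w)(−4w − 5)(−3u + 4w + 5)    [combine like terms]
= (84u²w + 105u² + 192uw² + 240uw − 84uw − 105u + 48w³ + 60w² − 168w² − 210w)(−3u + 4w + 5)    [distributive law]
= (84u²w + 105u² + 192uw² + 156uw − 105u + 48w³ − 108w² − 210w)(−3u + 4w + 5)    [combine like terms]
= −252u³w + 336u²w² + 420u²w − 315u³ + 420u²w + 525u² − 576u²w² + 768uw³ + 960uw² − 468u²w + 624uw² + 780uw + 315u² − 420uw − 525u − 144uw³ + 192w⁴ + 240w³ + 324uw² − 432w³ − 540w² + 630uw − 840w² − 1050w    [distributive law]
= −252u³w − 240u²w² + 372u²w − 315u³ + 840u² + 624uw³ + 1908uw² + 990uw − 525u + 192w⁴ − 192w³ − 1380w² − 1050w    [combine like terms]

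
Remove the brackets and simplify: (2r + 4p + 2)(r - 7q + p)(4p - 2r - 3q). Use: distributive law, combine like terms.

(2r + 4p + 2)(r - 7q + p)(4p - 2r - 3q)
= (2r^2 - 14qr + 2pr + 4pr - 28pq + 4p^2 + 2r - 14q + 2p)(4p - 2r - 3q)    [distributive law]
= (2r^2 - 14qr + 6pr - 28pq + 4p^2 + 2r - 14q + 2p)(4p - 2r - 3q)    [combine like terms]
= 8pr^2 - 4r^3 - 6qr^2 - 56pqr + 28qr^2 + 42q^2r + 24p^2r - 12pr^2 - 18pqr - 112p^2q + 56pqr + 84pq^2 + 16p^3 - 8p^2r - 12p^2q + 8pr - 4r^2 - 6qr - 56pq + 28qr + 42q^2 + 8p^2 - 4pr - 6pq    [distributive law]
= -4pr^2 - 4r^3 + 22qr^2 - 18pqr + 42q^2r + 16p^2r - 124p^2q + 84pq^2 + 16p^3 + 4pr - 4r^2 + 22qr - 62pq + 42q^2 + 8p^2    [combine like terms]

-4pr^2 - 4r^3 + 22qr^2 - 18pqr + 42q^2r + 16p^2r - 124p^2q + 84pq^2 + 16p^3 + 4pr - 4r^2 + 22qr - 62pq + 42q^2 + 8p^2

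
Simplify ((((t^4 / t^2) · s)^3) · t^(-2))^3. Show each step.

((((t^4 / t^2) · s)^3) · t^(-2))^3
= ((((t^4 / t^2) · s)^3)^3) · ((t^(-2))^3)    [power of a product]
= (((t^4 / t^2) · s)^9) · ((t^(-2))^3)    [power of a power]
= (((t^4 / t^2)^9) · (s^9)) · ((t^(-2))^3)    [power of a product]
= ((((t^4)^9) / ((t^2)^9)) · (s^9)) · ((t^(-2))^3)    [power of a quotient]
= ((t^36 / ((t^2)^9)) · (s^9)) · ((t^(-2))^3)    [power of a power]
= ((t^36 / t^18) · (s^9)) · ((t^(-2))^3)    [power of a power]
= (t^18 · (s^9)) · ((t^(-2))^3)    [quotient of powers]
= (t^18 · s^9) · t^(-6)    [power of a power]
= s^9·t^12    [product of powers]

s^9·t^12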